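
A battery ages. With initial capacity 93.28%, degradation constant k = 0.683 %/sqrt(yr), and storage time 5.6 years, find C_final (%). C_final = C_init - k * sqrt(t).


sqrt(t) = sqrt(5.6) = 2.3664
C_final = 93.28 - 0.683 * 2.3664 = 91.66%

91.66%


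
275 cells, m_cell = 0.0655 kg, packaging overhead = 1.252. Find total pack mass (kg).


Cell mass sum = 275 * 0.0655 = 18.013 kg
With overhead 1.252: m_pack = 18.013 * 1.252 = 22.55 kg

22.55 kg


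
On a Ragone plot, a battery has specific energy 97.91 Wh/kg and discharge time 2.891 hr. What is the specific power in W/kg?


Specific power = 97.91 Wh/kg / 2.891 hr = 33.87 W/kg

33.87 W/kg


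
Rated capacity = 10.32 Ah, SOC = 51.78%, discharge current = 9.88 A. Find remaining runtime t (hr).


Step 1: remaining = SOC/100 * C_total = 51.78/100 * 10.32 = 5.3437 Ah
Step 2: t = remaining / I = 5.3437 / 9.88 = 0.5409 hr

0.5409 hr


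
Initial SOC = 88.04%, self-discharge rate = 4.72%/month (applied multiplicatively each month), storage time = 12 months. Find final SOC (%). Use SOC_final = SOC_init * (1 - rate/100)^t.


decay = (1 - 4.72/100)^12 = 0.55978
SOC_final = 88.04 * 0.55978 = 49.28%

49.28%


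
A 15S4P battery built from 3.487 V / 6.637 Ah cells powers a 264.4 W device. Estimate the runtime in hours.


Step 1: E_pack = Ns * V_cell * Np * C_cell = 15 * 3.487 * 4 * 6.637 = 1388.6 Wh
Step 2: t = E_pack / P = 1388.6 / 264.4 = 5.252 hr

5.252 hr


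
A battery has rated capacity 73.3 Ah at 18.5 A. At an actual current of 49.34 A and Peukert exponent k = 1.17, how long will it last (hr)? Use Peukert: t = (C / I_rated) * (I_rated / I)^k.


Step 1: t_rated = C / I_rated = 73.3 / 18.5 = 3.9622 hr
Step 2: ratio = 18.5 / 49.34 = 0.37495
Step 3: ratio^k = 0.37495^1.17 = 0.31736
Step 4: t = t_rated * ratio^k = 3.9622 * 0.31736 = 1.257 hr

1.257 hr


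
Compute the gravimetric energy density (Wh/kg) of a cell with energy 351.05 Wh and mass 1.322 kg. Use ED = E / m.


ED = E / m = 351.05 / 1.322 = 265.5 Wh/kg

265.5 Wh/kg


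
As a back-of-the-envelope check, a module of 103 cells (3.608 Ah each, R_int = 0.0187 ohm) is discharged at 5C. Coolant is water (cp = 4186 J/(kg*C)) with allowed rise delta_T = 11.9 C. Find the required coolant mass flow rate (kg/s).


Step 1: I = 5 * 3.608 = 18.04 A
Step 2: Q_cell = I^2 * R = 18.04^2 * 0.0187 = 6.0858 W
Step 3: Q_total = 103 * 6.0858 = 626.84 W
Step 4: m_dot = Q_total / (cp * dT) = 626.84 / (4186 * 11.9) = 0.01258 kg/s

0.01258 kg/s


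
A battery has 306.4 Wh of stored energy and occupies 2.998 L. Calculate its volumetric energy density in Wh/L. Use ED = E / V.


ED = E / V = 306.4 / 2.998 = 102.2 Wh/L

102.2 Wh/L


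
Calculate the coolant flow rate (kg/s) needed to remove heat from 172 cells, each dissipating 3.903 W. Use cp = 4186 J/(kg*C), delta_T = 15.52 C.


Step 1: Total heat Q = 172 * 3.903 W = 671.32 W
Step 2: denom = cp * dT = 4186 * 15.52 = 64967
Step 3: m_dot = 671.32 / 64967 = 0.01033 kg/s

0.01033 kg/s


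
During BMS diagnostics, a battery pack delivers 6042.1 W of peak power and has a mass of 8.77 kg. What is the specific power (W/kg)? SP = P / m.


SP = P / m = 6042.1 / 8.77 = 689.0 W/kg

689.0 W/kg


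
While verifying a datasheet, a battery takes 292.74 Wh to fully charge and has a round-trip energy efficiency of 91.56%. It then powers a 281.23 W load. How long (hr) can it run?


Step 1: E_discharge = eta/100 * E_charge = 91.56/100 * 292.74 = 268.03 Wh
Step 2: t = E_discharge / P = 268.03 / 281.23 = 0.9531 hr

0.9531 hr


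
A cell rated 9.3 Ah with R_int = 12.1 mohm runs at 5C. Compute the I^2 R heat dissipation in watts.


Convert: R = 12.1 mohm = 0.0121 ohm
Step 1: I = C_rate * capacity = 5 * 9.3 = 46.5 A
Step 2: Q = I^2 * R = 46.5^2 * 0.0121 = 2162.3 * 0.0121 = 26.16 W

26.16 W


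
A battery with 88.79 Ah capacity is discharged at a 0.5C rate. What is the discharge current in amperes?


I = C_rate * capacity = 0.5 * 88.79 = 44.395 A

44.395 A


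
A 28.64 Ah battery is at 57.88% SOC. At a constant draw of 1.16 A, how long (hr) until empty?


Step 1: remaining = SOC/100 * C_total = 57.88/100 * 28.64 = 16.577 Ah
Step 2: t = remaining / I = 16.577 / 1.16 = 14.29 hr

14.29 hr


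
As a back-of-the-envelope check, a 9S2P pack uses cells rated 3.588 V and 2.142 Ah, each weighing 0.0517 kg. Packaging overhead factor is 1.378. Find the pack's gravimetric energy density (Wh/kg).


Step 1: V_pack = 9 * 3.588 = 32.292 V
Step 2: C_pack = 2 * 2.142 = 4.284 Ah
Step 3: E_pack = V_pack * C_pack = 32.292 * 4.284 = 138.34 Wh
Step 4: m_pack = 9 * 2 * 0.0517 * 1.378 = 1.2824 kg
Step 5: ED = E_pack / m_pack = 138.34 / 1.2824 = 107.9 Wh/kg

107.9 Wh/kg


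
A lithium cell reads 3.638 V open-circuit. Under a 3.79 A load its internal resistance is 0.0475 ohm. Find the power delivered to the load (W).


Step 1: V_terminal = OCV - I*R = 3.638 - 3.79 * 0.0475 = 3.458 V
Step 2: P_out = V_terminal * I = 3.458 * 3.79 = 13.11 W

13.11 W


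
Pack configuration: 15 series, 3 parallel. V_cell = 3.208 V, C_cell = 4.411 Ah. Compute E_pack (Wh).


V_pack = 15 * 3.208 = 48.12 V
C_pack = 3 * 4.411 = 13.233 Ah
E = V_pack * C_pack = 48.12 * 13.233 = 636.8 Wh

636.8 Wh


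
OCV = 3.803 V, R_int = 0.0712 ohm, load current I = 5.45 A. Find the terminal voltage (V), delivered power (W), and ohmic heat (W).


Step 1: V_terminal = OCV - I*R = 3.803 - 5.45 * 0.0712 = 3.415 V
Step 2: P_out = V_terminal * I = 3.415 * 5.45 = 18.61 W
Step 3: Q = I^2 * R = 5.45^2 * 0.0712 = 2.115 W

V=3.415 V, P=18.61 W, Q=2.115 W


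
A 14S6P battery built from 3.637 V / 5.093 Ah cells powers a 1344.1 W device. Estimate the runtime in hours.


Step 1: E_pack = Ns * V_cell * Np * C_cell = 14 * 3.637 * 6 * 5.093 = 1556 Wh
Step 2: t = E_pack / P = 1556 / 1344.1 = 1.158 hr

1.158 hr


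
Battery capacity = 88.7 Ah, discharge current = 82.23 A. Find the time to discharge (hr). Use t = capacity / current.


t = capacity / current = 88.7 / 82.23 = 1.079 hr

1.079 hr


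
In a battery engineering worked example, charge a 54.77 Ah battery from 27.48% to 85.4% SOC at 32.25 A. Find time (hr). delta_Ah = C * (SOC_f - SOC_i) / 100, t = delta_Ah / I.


Step 1: dSOC = 85.4% - 27.48% = 57.92%
Step 2: delta_Ah = 54.77 * 57.92 / 100 = 31.723 Ah
Step 3: t = 31.723 / 32.25 = 0.9837 hr

0.9837 hr


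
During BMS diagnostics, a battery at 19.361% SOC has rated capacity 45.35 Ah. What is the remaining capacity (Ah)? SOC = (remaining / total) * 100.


remaining = SOC / 100 * total = 19.361 / 100 * 45.35 = 8.780 Ah

8.780 Ah


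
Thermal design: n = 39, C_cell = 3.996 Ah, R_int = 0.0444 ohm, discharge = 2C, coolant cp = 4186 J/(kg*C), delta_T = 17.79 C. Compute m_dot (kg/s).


Step 1: I = 2 * 3.996 = 7.992 A
Step 2: Q_cell = I^2 * R = 7.992^2 * 0.0444 = 2.8359 W
Step 3: Q_total = 39 * 2.8359 = 110.6 W
Step 4: m_dot = Q_total / (cp * dT) = 110.6 / (4186 * 17.79) = 0.001485 kg/s

0.001485 kg/s


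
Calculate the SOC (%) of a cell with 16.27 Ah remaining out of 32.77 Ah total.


SOC = (remaining / total) * 100 = (16.27 / 32.77) * 100 = 49.65%

49.65%


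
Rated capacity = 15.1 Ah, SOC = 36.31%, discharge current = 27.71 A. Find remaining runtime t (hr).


Step 1: remaining = SOC/100 * C_total = 36.31/100 * 15.1 = 5.4828 Ah
Step 2: t = remaining / I = 5.4828 / 27.71 = 0.1979 hr

0.1979 hr


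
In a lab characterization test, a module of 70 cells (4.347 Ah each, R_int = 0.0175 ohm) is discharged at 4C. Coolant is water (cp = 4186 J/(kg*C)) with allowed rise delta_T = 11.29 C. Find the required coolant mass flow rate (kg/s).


Step 1: I = 4 * 4.347 = 17.388 A
Step 2: Q_cell = I^2 * R = 17.388^2 * 0.0175 = 5.291 W
Step 3: Q_total = 70 * 5.291 = 370.37 W
Step 4: m_dot = Q_total / (cp * dT) = 370.37 / (4186 * 11.29) = 0.007837 kg/s

0.007837 kg/s


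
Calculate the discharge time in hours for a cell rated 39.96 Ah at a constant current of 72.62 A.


t = capacity / current = 39.96 / 72.62 = 0.5503 hr

0.5503 hr


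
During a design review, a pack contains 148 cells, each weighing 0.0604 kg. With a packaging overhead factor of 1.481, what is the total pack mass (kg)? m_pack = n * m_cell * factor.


m_pack = n * m_cell * overhead = 148 * 0.0604 * 1.481 = 13.24 kg

13.24 kg


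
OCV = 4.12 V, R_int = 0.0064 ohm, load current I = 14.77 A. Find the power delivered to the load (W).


Step 1: V_terminal = OCV - I*R = 4.12 - 14.77 * 0.0064 = 4.0255 V
Step 2: P_out = V_terminal * I = 4.0255 * 14.77 = 59.46 W

59.46 W


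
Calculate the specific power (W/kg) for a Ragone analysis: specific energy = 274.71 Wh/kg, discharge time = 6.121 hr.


Specific power = 274.71 Wh/kg / 6.121 hr = 44.88 W/kg

44.88 W/kg


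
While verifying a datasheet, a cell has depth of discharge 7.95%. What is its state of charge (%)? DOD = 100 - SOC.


SOC = 100 - DOD = 100 - 7.95 = 92.05%

92.05%


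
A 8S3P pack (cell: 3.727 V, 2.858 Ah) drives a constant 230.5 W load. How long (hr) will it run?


Step 1: E_pack = Ns * V_cell * Np * C_cell = 8 * 3.727 * 3 * 2.858 = 255.64 Wh
Step 2: t = E_pack / P = 255.64 / 230.5 = 1.109 hr

1.109 hr


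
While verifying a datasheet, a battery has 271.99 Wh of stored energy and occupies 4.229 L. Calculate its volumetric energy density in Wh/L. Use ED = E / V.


Volumetric ED = 271.99 Wh / 4.229 L = 64.32 Wh/L

64.32 Wh/L


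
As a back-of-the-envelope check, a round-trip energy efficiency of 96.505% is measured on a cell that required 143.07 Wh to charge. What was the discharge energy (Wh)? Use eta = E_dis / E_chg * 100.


E_dis = eta/100 * E_chg = 96.505/100 * 143.07 = 138.1 Wh

138.1 Wh


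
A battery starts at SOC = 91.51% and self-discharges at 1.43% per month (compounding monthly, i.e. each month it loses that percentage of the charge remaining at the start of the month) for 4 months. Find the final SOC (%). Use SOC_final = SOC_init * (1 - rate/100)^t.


Monthly retention factor = 1 - 1.43/100 = 0.9857
Over 4 months: factor^4 = 0.94402
SOC_final = 91.51 * 0.94402 = 86.39%

86.39%


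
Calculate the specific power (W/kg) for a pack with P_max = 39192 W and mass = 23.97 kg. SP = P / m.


SP = P / m = 39192 / 23.97 = 1635 W/kg

1635 W/kg


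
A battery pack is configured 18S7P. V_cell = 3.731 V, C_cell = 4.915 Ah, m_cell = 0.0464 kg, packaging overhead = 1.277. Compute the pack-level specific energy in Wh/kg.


Step 1: V_pack = 18 * 3.731 = 67.158 V
Step 2: C_pack = 7 * 4.915 = 34.405 Ah
Step 3: E_pack = V_pack * C_pack = 67.158 * 34.405 = 2310.6 Wh
Step 4: m_pack = 18 * 7 * 0.0464 * 1.277 = 7.4659 kg
Step 5: ED = E_pack / m_pack = 2310.6 / 7.4659 = 309.5 Wh/kg

309.5 Wh/kg


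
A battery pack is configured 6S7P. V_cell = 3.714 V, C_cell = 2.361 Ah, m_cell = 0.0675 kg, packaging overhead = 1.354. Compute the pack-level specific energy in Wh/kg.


Step 1: V_pack = 6 * 3.714 = 22.284 V
Step 2: C_pack = 7 * 2.361 = 16.527 Ah
Step 3: E_pack = V_pack * C_pack = 22.284 * 16.527 = 368.29 Wh
Step 4: m_pack = 6 * 7 * 0.0675 * 1.354 = 3.8386 kg
Step 5: ED = E_pack / m_pack = 368.29 / 3.8386 = 95.94 Wh/kg

95.94 Wh/kg


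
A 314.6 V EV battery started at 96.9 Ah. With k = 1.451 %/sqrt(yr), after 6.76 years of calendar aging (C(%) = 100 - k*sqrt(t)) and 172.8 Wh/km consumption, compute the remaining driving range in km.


Step 1: capacity retention = 100 - 1.451 * sqrt(6.76) = 100 - 1.451 * 2.6 = 96.227%
Step 2: C_now = 96.9 * 96.227/100 = 93.244 Ah
Step 3: E_pack = V * C_now = 314.6 * 93.244 = 29335 Wh
Step 4: range = E_pack / consumption = 29335 / 172.8 = 169.8 km

169.8 km


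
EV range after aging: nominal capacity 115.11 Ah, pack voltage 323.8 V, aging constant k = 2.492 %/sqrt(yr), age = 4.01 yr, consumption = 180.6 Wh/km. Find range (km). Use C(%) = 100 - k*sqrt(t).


Step 1: capacity retention = 100 - 2.492 * sqrt(4.01) = 100 - 2.492 * 2.0025 = 95.01%
Step 2: C_now = 115.11 * 95.01/100 = 109.37 Ah
Step 3: E_pack = V * C_now = 323.8 * 109.37 = 35414 Wh
Step 4: range = E_pack / consumption = 35414 / 180.6 = 196.1 km

196.1 km


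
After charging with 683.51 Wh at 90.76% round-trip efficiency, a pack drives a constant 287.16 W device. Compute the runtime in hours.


Step 1: E_discharge = eta/100 * E_charge = 90.76/100 * 683.51 = 620.35 Wh
Step 2: t = E_discharge / P = 620.35 / 287.16 = 2.160 hr

2.160 hr


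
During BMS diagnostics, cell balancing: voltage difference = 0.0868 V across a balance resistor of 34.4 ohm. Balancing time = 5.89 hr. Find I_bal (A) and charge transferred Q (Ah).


I_bal = dV / R = 0.0868 / 34.4 = 0.0025233 A
Q = I_bal * t = 0.0025233 * 5.89 = 0.01486 Ah

I=0.0025233 A, Q=0.01486 Ah


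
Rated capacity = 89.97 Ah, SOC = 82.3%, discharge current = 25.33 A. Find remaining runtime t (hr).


Step 1: remaining = SOC/100 * C_total = 82.3/100 * 89.97 = 74.045 Ah
Step 2: t = remaining / I = 74.045 / 25.33 = 2.923 hr

2.923 hr


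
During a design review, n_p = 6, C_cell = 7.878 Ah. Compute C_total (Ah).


C_total = 6 * 7.878 = 47.268 Ah

47.268 Ah


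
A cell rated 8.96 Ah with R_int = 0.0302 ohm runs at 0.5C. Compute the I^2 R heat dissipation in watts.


Step 1: I = C_rate * capacity = 0.5 * 8.96 = 4.48 A
Step 2: Q = I^2 * R = 4.48^2 * 0.0302 = 20.07 * 0.0302 = 0.6061 W

0.6061 W


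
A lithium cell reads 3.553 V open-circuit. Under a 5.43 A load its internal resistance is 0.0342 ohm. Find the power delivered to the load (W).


Step 1: V_terminal = OCV - I*R = 3.553 - 5.43 * 0.0342 = 3.3673 V
Step 2: P_out = V_terminal * I = 3.3673 * 5.43 = 18.28 W

18.28 W


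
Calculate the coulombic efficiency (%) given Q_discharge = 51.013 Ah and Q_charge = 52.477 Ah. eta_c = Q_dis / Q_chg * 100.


eta_c = Q_dis / Q_chg * 100 = 51.013 / 52.477 * 100 = 97.21%

97.21%


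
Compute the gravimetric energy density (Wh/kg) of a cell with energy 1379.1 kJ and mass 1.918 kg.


Convert: E = 1379.1 kJ = 383.08 Wh
ED = E / m = 383.08 / 1.918 = 199.7 Wh/kg

199.7 Wh/kg


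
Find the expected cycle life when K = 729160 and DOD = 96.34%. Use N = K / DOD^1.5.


DOD^1.5 = 945.61
N = K / DOD^1.5 = 729160 / 945.61 = 771.1

771.1 cycles


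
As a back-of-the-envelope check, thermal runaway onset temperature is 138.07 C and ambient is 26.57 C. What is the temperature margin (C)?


margin = T_onset - T_ambient = 138.07 - 26.57 = 111.5 C

111.5 C


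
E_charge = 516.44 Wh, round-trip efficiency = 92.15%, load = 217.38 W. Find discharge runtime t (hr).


Step 1: E_discharge = eta/100 * E_charge = 92.15/100 * 516.44 = 475.9 Wh
Step 2: t = E_discharge / P = 475.9 / 217.38 = 2.189 hr

2.189 hr


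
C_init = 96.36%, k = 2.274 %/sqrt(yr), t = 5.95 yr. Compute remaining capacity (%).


Step 1: sqrt(5.95 yr) = 2.4393
Step 2: drop = 2.274 * 2.4393 = 5.547
Step 3: C_final = 96.36 - 5.547 = 90.81%

90.81%


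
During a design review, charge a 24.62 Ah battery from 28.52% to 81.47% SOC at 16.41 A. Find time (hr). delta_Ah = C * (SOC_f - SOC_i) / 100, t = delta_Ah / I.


Step 1: dSOC = 81.47% - 28.52% = 52.95%
Step 2: delta_Ah = 24.62 * 52.95 / 100 = 13.036 Ah
Step 3: t = 13.036 / 16.41 = 0.7944 hr

0.7944 hr


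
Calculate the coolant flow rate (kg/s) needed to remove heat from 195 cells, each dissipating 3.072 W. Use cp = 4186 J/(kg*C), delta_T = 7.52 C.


Q_total = 195 * 3.072 = 599.04 W
m_dot = Q_total / (cp * dT) = 599.04 / (4186 * 7.52) = 0.01903 kg/s

0.01903 kg/s


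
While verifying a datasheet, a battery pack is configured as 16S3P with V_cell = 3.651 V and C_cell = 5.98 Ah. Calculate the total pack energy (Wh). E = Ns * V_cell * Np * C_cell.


E = Ns * Vcell * Np * Ccell = 16 * 3.651 * 3 * 5.98 = 1048 Wh

1048 Wh


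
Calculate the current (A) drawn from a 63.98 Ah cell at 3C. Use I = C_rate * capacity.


At 3C: I = 3 * 63.98 Ah = 191.94 A

191.94 A


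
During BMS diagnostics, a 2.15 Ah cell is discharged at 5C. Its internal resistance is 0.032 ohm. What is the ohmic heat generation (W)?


Step 1: I = C_rate * capacity = 5 * 2.15 = 10.75 A
Step 2: Q = I^2 * R = 10.75^2 * 0.032 = 115.56 * 0.032 = 3.698 W

3.698 W


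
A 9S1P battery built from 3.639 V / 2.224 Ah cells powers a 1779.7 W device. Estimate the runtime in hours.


Step 1: E_pack = Ns * V_cell * Np * C_cell = 9 * 3.639 * 1 * 2.224 = 72.838 Wh
Step 2: t = E_pack / P = 72.838 / 1779.7 = 0.04093 hr

0.04093 hr


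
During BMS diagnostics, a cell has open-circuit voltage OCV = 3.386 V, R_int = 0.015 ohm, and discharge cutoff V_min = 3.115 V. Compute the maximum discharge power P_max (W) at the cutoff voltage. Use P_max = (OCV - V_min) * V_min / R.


P_max = (OCV - V_min) * V_min / R = (3.386 - 3.115) * 3.115 / 0.015 = 0.271 * 3.115 / 0.015 = 56.28 W

56.28 W


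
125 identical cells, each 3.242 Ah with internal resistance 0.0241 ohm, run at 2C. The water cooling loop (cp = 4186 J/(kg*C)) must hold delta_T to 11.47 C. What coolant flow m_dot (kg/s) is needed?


Step 1: I = 2 * 3.242 = 6.484 A
Step 2: Q_cell = I^2 * R = 6.484^2 * 0.0241 = 1.0132 W
Step 3: Q_total = 125 * 1.0132 = 126.65 W
Step 4: m_dot = Q_total / (cp * dT) = 126.65 / (4186 * 11.47) = 0.002638 kg/s

0.002638 kg/s


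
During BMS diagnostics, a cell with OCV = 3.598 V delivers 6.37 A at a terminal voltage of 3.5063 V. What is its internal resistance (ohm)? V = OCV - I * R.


R = (OCV - V) / I = (3.598 - 3.5063) / 6.37 = 0.01440 ohm

0.01440 ohm


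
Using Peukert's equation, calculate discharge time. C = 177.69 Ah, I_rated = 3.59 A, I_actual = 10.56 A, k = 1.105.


t_rated = C / I_rated = 177.69 / 3.59 = 49.496 hr
(I_rated/I)^k = (0.33996)^1.105 = 0.30355
t = t_rated * (I_rated/I)^k = 49.496 * 0.30355 = 15.02 hr

15.02 hr


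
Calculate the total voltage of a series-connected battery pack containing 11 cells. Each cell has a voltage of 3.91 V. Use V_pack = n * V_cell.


With 11 cells in series at 3.91 V each, V_pack = 43.01 V

43.01 V


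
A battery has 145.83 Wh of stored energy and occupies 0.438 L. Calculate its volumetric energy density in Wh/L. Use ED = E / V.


ED = E / V = 145.83 / 0.438 = 332.9 Wh/L

332.9 Wh/L


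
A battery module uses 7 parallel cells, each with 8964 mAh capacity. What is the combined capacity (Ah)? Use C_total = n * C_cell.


Convert: C_cell = 8964 mAh = 8.964 Ah
C_total = 7 * 8.964 = 62.748 Ah

62.748 Ah


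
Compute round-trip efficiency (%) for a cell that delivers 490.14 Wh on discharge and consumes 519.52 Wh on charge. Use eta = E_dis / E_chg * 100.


Round-trip efficiency = 490.14/519.52 * 100% = 94.34%

94.34%


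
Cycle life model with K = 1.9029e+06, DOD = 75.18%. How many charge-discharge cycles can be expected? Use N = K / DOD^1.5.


Step 1: DOD^1.5 = 75.18^1.5 = 651.86
Step 2: N = 1.9029e+06 / 651.86 = 2919 cycles

2919 cycles


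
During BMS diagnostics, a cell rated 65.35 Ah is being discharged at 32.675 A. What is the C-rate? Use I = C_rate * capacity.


Rearranging: C_rate = 32.675 / 65.35 = 0.5C

0.5C


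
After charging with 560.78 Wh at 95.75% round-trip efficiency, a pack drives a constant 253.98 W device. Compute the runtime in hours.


Step 1: E_discharge = eta/100 * E_charge = 95.75/100 * 560.78 = 536.95 Wh
Step 2: t = E_discharge / P = 536.95 / 253.98 = 2.114 hr

2.114 hr


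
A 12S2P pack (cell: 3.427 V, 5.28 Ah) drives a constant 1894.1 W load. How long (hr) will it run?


Step 1: E_pack = Ns * V_cell * Np * C_cell = 12 * 3.427 * 2 * 5.28 = 434.27 Wh
Step 2: t = E_pack / P = 434.27 / 1894.1 = 0.2293 hr

0.2293 hr


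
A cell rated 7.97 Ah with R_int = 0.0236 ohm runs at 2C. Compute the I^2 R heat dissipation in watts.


Step 1: I = C_rate * capacity = 2 * 7.97 = 15.94 A
Step 2: Q = I^2 * R = 15.94^2 * 0.0236 = 254.08 * 0.0236 = 5.996 W

5.996 W


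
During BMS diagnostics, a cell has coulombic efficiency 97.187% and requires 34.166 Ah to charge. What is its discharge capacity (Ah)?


Q_dis = eta/100 * Q_chg = 97.187/100 * 34.166 = 33.20 Ah

33.20 Ah


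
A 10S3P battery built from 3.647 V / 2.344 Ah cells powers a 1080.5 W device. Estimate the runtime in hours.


Step 1: E_pack = Ns * V_cell * Np * C_cell = 10 * 3.647 * 3 * 2.344 = 256.46 Wh
Step 2: t = E_pack / P = 256.46 / 1080.5 = 0.2374 hr

0.2374 hr


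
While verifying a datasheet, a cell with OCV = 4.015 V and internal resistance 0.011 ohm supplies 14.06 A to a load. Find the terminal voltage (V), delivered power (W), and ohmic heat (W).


Step 1: V_terminal = OCV - I*R = 4.015 - 14.06 * 0.011 = 3.8603 V
Step 2: P_out = V_terminal * I = 3.8603 * 14.06 = 54.28 W
Step 3: Q = I^2 * R = 14.06^2 * 0.011 = 2.175 W

V=3.8603 V, P=54.28 W, Q=2.175 W


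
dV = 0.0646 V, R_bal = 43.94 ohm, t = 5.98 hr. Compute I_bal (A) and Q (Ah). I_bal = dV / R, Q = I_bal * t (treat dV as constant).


I_bal = dV / R = 0.0646 / 43.94 = 0.0014702 A
Q = I_bal * t = 0.0014702 * 5.98 = 0.008792 Ah

I=0.0014702 A, Q=0.008792 Ah


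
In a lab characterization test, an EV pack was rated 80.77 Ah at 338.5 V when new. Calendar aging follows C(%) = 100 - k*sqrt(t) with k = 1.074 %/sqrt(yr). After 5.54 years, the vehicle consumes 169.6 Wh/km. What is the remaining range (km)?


Step 1: capacity retention = 100 - 1.074 * sqrt(5.54) = 100 - 1.074 * 2.3537 = 97.472%
Step 2: C_now = 80.77 * 97.472/100 = 78.728 Ah
Step 3: E_pack = V * C_now = 338.5 * 78.728 = 26649 Wh
Step 4: range = E_pack / consumption = 26649 / 169.6 = 157.1 km

157.1 km


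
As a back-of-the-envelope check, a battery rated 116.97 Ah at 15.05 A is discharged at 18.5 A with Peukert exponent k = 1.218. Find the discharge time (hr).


Step 1: t_rated = C / I_rated = 116.97 / 15.05 = 7.7721 hr
Step 2: ratio = 15.05 / 18.5 = 0.81351
Step 3: ratio^k = 0.81351^1.218 = 0.77772
Step 4: t = t_rated * ratio^k = 7.7721 * 0.77772 = 6.045 hr

6.045 hr


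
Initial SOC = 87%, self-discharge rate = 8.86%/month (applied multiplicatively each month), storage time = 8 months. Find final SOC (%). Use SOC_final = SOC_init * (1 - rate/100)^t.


Monthly retention factor = 1 - 8.86/100 = 0.9114
Over 8 months: factor^8 = 0.47607
SOC_final = 87 * 0.47607 = 41.42%

41.42%


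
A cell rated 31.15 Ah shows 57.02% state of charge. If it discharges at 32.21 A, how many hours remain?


Step 1: remaining = SOC/100 * C_total = 57.02/100 * 31.15 = 17.762 Ah
Step 2: t = remaining / I = 17.762 / 32.21 = 0.5514 hr

0.5514 hr


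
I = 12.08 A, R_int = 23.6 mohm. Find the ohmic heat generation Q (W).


Convert: R = 23.6 mohm = 0.0236 ohm
Q = I^2 * R = 12.08^2 * 0.0236 = 3.444 W

3.444 W


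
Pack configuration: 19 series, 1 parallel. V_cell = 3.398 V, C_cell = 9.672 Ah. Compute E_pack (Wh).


E = Ns * Vcell * Np * Ccell = 19 * 3.398 * 1 * 9.672 = 624.4 Wh

624.4 Wh


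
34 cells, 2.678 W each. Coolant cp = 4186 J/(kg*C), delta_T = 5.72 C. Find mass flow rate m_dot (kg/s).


Q_total = 34 * 2.678 = 91.052 W
m_dot = Q_total / (cp * dT) = 91.052 / (4186 * 5.72) = 0.003803 kg/s

0.003803 kg/s


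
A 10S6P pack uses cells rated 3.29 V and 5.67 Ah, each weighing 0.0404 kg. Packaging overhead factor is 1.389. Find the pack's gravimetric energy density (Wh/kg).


Step 1: V_pack = 10 * 3.29 = 32.9 V
Step 2: C_pack = 6 * 5.67 = 34.02 Ah
Step 3: E_pack = V_pack * C_pack = 32.9 * 34.02 = 1119.3 Wh
Step 4: m_pack = 10 * 6 * 0.0404 * 1.389 = 3.3669 kg
Step 5: ED = E_pack / m_pack = 1119.3 / 3.3669 = 332.4 Wh/kg

332.4 Wh/kg


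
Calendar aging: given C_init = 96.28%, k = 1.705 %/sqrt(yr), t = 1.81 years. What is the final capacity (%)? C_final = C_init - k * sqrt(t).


sqrt(t) = sqrt(1.81) = 1.3454
C_final = 96.28 - 1.705 * 1.3454 = 93.99%

93.99%


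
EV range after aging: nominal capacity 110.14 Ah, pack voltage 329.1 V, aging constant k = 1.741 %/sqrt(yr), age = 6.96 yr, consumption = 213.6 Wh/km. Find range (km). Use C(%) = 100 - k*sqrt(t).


Step 1: capacity retention = 100 - 1.741 * sqrt(6.96) = 100 - 1.741 * 2.6382 = 95.407%
Step 2: C_now = 110.14 * 95.407/100 = 105.08 Ah
Step 3: E_pack = V * C_now = 329.1 * 105.08 = 34582 Wh
Step 4: range = E_pack / consumption = 34582 / 213.6 = 161.9 km

161.9 km


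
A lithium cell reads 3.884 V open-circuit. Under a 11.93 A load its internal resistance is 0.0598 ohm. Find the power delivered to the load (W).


Step 1: V_terminal = OCV - I*R = 3.884 - 11.93 * 0.0598 = 3.1706 V
Step 2: P_out = V_terminal * I = 3.1706 * 11.93 = 37.83 W

37.83 W


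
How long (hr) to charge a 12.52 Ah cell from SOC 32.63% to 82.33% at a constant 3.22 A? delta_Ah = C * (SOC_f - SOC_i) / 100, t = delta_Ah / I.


Step 1: dSOC = 82.33% - 32.63% = 49.7%
Step 2: delta_Ah = 12.52 * 49.7 / 100 = 6.2224 Ah
Step 3: t = 6.2224 / 3.22 = 1.932 hr

1.932 hr


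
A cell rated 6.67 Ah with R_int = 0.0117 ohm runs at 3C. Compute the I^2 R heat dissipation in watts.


Step 1: I = C_rate * capacity = 3 * 6.67 = 20.01 A
Step 2: Q = I^2 * R = 20.01^2 * 0.0117 = 400.4 * 0.0117 = 4.685 W

4.685 W


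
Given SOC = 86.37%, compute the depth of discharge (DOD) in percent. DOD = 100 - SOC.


DOD = 100 - SOC = 100 - 86.37 = 13.63%

13.63%


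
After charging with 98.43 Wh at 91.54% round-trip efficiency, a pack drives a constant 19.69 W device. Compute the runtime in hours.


Step 1: E_discharge = eta/100 * E_charge = 91.54/100 * 98.43 = 90.103 Wh
Step 2: t = E_discharge / P = 90.103 / 19.69 = 4.576 hr

4.576 hr


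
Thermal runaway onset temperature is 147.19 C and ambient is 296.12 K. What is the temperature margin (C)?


Convert: T_ambient = 296.12 K = 22.97 C
margin = 147.19 - 22.97 = 124.22 C

124.22 C


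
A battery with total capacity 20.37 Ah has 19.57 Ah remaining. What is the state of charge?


SOC = (remaining / total) * 100 = (19.57 / 20.37) * 100 = 96.07%

96.07%


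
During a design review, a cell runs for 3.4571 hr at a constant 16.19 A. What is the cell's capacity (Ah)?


C = I * t = 16.19 * 3.4571 = 55.97 Ah

55.97 Ah


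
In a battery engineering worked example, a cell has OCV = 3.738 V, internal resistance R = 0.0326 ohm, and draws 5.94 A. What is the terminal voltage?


IR drop = 5.94 * 0.0326 = 0.19364 V
V = 3.738 - 0.19364 = 3.544 V

3.544 V


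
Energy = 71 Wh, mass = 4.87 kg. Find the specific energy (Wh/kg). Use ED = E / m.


Specific energy = 71 Wh / 4.87 kg = 14.58 Wh/kg

14.58 Wh/kg


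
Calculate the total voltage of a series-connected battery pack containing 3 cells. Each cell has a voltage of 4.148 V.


Series voltages add: 3 * 4.148 V = 12.444 V

12.444 V


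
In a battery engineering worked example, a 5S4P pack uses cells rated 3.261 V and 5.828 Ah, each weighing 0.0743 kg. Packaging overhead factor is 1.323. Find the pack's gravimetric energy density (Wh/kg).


Step 1: V_pack = 5 * 3.261 = 16.305 V
Step 2: C_pack = 4 * 5.828 = 23.312 Ah
Step 3: E_pack = V_pack * C_pack = 16.305 * 23.312 = 380.1 Wh
Step 4: m_pack = 5 * 4 * 0.0743 * 1.323 = 1.966 kg
Step 5: ED = E_pack / m_pack = 380.1 / 1.966 = 193.3 Wh/kg

193.3 Wh/kg


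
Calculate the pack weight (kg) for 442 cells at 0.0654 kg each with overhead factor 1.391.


Cell mass sum = 442 * 0.0654 = 28.907 kg
With overhead 1.391: m_pack = 28.907 * 1.391 = 40.21 kg

40.21 kg


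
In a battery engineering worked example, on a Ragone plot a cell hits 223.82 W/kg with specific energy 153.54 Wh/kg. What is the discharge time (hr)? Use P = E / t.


t = E / P = 153.54 / 223.82 = 0.6860 hr

0.6860 hr


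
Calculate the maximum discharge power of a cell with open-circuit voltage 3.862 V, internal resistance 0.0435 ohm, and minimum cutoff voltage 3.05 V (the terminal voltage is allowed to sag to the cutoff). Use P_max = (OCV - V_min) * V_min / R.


dV = OCV - V_min = 0.812 V (so I_max = dV / R)
P_max = dV * V_min / R = 0.812 * 3.05 / 0.0435 = 56.93 W

56.93 W


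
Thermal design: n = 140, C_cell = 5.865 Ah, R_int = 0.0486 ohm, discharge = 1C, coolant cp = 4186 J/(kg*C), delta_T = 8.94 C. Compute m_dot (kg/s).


Step 1: I = 1 * 5.865 = 5.865 A
Step 2: Q_cell = I^2 * R = 5.865^2 * 0.0486 = 1.6718 W
Step 3: Q_total = 140 * 1.6718 = 234.05 W
Step 4: m_dot = Q_total / (cp * dT) = 234.05 / (4186 * 8.94) = 0.006254 kg/s

0.006254 kg/s


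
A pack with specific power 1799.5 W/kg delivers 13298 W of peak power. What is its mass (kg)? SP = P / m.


m = P / SP = 13298 / 1799.5 = 7.390 kg

7.390 kg


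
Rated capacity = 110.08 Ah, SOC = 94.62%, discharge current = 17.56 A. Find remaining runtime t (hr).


Step 1: remaining = SOC/100 * C_total = 94.62/100 * 110.08 = 104.16 Ah
Step 2: t = remaining / I = 104.16 / 17.56 = 5.932 hr

5.932 hr


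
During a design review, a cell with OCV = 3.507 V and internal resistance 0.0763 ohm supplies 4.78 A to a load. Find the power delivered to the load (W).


Step 1: V_terminal = OCV - I*R = 3.507 - 4.78 * 0.0763 = 3.1423 V
Step 2: P_out = V_terminal * I = 3.1423 * 4.78 = 15.02 W

15.02 W


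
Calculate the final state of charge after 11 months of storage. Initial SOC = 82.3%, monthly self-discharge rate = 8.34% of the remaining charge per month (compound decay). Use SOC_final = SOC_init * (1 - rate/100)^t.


Monthly retention factor = 1 - 8.34/100 = 0.9166
Over 11 months: factor^11 = 0.38369
SOC_final = 82.3 * 0.38369 = 31.58%

31.58%


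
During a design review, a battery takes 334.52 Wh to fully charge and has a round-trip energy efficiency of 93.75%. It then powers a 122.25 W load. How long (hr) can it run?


Step 1: E_discharge = eta/100 * E_charge = 93.75/100 * 334.52 = 313.61 Wh
Step 2: t = E_discharge / P = 313.61 / 122.25 = 2.565 hr

2.565 hr


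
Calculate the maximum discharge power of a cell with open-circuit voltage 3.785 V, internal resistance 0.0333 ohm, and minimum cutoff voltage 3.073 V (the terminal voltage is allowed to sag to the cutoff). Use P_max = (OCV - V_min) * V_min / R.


P_max = (OCV - V_min) * V_min / R = (3.785 - 3.073) * 3.073 / 0.0333 = 0.712 * 3.073 / 0.0333 = 65.70 W

65.70 W


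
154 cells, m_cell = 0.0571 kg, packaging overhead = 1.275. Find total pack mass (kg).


m_pack = n * m_cell * overhead = 154 * 0.0571 * 1.275 = 11.21 kg

11.21 kg


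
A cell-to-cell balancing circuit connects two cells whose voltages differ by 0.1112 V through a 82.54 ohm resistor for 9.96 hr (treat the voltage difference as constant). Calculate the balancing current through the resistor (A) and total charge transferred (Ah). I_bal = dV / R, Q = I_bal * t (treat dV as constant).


First, Ohm's law: I_bal = 0.1112 V / 82.54 ohm = 0.0013472 A
Then Q = I * t = 0.0013472 A * 9.96 hr = 0.01342 Ah

I=0.0013472 A, Q=0.01342 Ah


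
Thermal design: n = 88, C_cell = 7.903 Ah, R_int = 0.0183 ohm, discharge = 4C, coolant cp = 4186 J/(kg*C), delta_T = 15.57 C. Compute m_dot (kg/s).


Step 1: I = 4 * 7.903 = 31.612 A
Step 2: Q_cell = I^2 * R = 31.612^2 * 0.0183 = 18.288 W
Step 3: Q_total = 88 * 18.288 = 1609.3 W
Step 4: m_dot = Q_total / (cp * dT) = 1609.3 / (4186 * 15.57) = 0.02469 kg/s

0.02469 kg/s


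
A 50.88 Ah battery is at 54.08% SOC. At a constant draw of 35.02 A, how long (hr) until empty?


Step 1: remaining = SOC/100 * C_total = 54.08/100 * 50.88 = 27.516 Ah
Step 2: t = remaining / I = 27.516 / 35.02 = 0.7857 hr

0.7857 hr


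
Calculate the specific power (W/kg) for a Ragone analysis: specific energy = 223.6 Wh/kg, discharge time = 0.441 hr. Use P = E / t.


P_specific = E / t = 223.6 / 0.441 = 507.0 W/kg

507.0 W/kg


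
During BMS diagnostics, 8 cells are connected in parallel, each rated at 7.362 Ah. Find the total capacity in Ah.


Parallel capacities add: 8 * 7.362 Ah = 58.896 Ah

58.896 Ah


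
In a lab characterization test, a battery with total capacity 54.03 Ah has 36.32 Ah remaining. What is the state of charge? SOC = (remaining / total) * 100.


SOC% = 36.32 / 54.03 * 100 = 67.22%

67.22%


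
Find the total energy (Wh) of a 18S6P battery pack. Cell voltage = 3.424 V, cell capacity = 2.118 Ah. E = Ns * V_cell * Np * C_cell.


V_pack = 18 * 3.424 = 61.632 V
C_pack = 6 * 2.118 = 12.708 Ah
E = V_pack * C_pack = 61.632 * 12.708 = 783.2 Wh

783.2 Wh


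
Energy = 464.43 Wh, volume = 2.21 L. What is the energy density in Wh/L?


Volumetric ED = 464.43 Wh / 2.21 L = 210.1 Wh/L

210.1 Wh/L


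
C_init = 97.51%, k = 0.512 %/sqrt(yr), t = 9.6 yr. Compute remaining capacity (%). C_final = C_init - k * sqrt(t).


Step 1: sqrt(9.6 yr) = 3.0984
Step 2: drop = 0.512 * 3.0984 = 1.5864
Step 3: C_final = 97.51 - 1.5864 = 95.92%

95.92%


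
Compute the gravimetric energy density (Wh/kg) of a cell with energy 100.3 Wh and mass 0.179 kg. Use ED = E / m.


Specific energy = 100.3 Wh / 0.179 kg = 560.3 Wh/kg

560.3 Wh/kg


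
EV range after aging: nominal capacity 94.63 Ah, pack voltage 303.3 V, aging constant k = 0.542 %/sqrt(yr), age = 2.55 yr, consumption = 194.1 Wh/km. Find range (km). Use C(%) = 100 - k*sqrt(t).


Step 1: capacity retention = 100 - 0.542 * sqrt(2.55) = 100 - 0.542 * 1.5969 = 99.134%
Step 2: C_now = 94.63 * 99.134/100 = 93.811 Ah
Step 3: E_pack = V * C_now = 303.3 * 93.811 = 28453 Wh
Step 4: range = E_pack / consumption = 28453 / 194.1 = 146.6 km

146.6 km


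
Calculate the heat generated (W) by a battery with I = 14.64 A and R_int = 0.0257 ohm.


I^2 = 214.33
Q = 214.33 * 0.0257 = 5.508 W

5.508 W


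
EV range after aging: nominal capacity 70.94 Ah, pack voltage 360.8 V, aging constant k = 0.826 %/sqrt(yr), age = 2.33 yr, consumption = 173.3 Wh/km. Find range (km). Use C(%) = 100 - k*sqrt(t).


Step 1: capacity retention = 100 - 0.826 * sqrt(2.33) = 100 - 0.826 * 1.5264 = 98.739%
Step 2: C_now = 70.94 * 98.739/100 = 70.045 Ah
Step 3: E_pack = V * C_now = 360.8 * 70.045 = 25272 Wh
Step 4: range = E_pack / consumption = 25272 / 173.3 = 145.8 km

145.8 km


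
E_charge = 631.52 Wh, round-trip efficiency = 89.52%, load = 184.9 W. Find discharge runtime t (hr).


Step 1: E_discharge = eta/100 * E_charge = 89.52/100 * 631.52 = 565.34 Wh
Step 2: t = E_discharge / P = 565.34 / 184.9 = 3.058 hr

3.058 hr


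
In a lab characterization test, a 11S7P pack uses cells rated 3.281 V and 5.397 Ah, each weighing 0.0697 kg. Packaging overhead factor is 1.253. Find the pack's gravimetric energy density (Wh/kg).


Step 1: V_pack = 11 * 3.281 = 36.091 V
Step 2: C_pack = 7 * 5.397 = 37.779 Ah
Step 3: E_pack = V_pack * C_pack = 36.091 * 37.779 = 1363.5 Wh
Step 4: m_pack = 11 * 7 * 0.0697 * 1.253 = 6.7247 kg
Step 5: ED = E_pack / m_pack = 1363.5 / 6.7247 = 202.8 Wh/kg

202.8 Wh/kg


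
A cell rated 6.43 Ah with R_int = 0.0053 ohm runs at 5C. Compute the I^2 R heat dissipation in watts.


Step 1: I = C_rate * capacity = 5 * 6.43 = 32.15 A
Step 2: Q = I^2 * R = 32.15^2 * 0.0053 = 1033.6 * 0.0053 = 5.478 W

5.478 W


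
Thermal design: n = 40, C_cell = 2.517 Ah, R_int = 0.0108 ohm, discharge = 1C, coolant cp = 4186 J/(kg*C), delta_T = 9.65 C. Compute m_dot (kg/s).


Step 1: I = 1 * 2.517 = 2.517 A
Step 2: Q_cell = I^2 * R = 2.517^2 * 0.0108 = 0.068421 W
Step 3: Q_total = 40 * 0.068421 = 2.7368 W
Step 4: m_dot = Q_total / (cp * dT) = 2.7368 / (4186 * 9.65) = 6.775e-05 kg/s

6.775e-05 kg/s


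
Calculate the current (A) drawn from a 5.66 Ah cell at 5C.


At 5C: I = 5 * 5.66 Ah = 28.3 A

28.3 A


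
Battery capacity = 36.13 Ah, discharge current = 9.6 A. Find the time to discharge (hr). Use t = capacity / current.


t = capacity / current = 36.13 / 9.6 = 3.764 hr

3.764 hr


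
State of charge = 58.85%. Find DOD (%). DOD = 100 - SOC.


DOD = 100 - SOC = 100 - 58.85 = 41.15%

41.15%


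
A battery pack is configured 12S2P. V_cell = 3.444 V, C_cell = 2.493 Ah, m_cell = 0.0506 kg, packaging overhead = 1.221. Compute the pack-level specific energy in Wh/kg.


Step 1: V_pack = 12 * 3.444 = 41.328 V
Step 2: C_pack = 2 * 2.493 = 4.986 Ah
Step 3: E_pack = V_pack * C_pack = 41.328 * 4.986 = 206.06 Wh
Step 4: m_pack = 12 * 2 * 0.0506 * 1.221 = 1.4828 kg
Step 5: ED = E_pack / m_pack = 206.06 / 1.4828 = 139.0 Wh/kg

139.0 Wh/kg


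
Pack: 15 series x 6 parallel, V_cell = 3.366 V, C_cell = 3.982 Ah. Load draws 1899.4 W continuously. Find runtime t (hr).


Step 1: E_pack = Ns * V_cell * Np * C_cell = 15 * 3.366 * 6 * 3.982 = 1206.3 Wh
Step 2: t = E_pack / P = 1206.3 / 1899.4 = 0.6351 hr

0.6351 hr


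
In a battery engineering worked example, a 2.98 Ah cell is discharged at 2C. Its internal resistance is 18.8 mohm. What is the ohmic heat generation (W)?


Convert: R = 18.8 mohm = 0.0188 ohm
Step 1: I = C_rate * capacity = 2 * 2.98 = 5.96 A
Step 2: Q = I^2 * R = 5.96^2 * 0.0188 = 35.522 * 0.0188 = 0.6678 W

0.6678 W


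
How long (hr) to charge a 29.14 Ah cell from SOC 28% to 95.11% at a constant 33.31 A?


Step 1: dSOC = 95.11% - 28% = 67.11%
Step 2: delta_Ah = 29.14 * 67.11 / 100 = 19.556 Ah
Step 3: t = 19.556 / 33.31 = 0.5871 hr

0.5871 hr


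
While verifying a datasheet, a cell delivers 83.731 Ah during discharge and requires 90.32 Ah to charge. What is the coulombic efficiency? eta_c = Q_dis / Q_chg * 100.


eta_c = Q_dis / Q_chg * 100 = 83.731 / 90.32 * 100 = 92.70%

92.70%


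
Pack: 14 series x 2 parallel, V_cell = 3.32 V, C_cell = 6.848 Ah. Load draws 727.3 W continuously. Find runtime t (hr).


Step 1: E_pack = Ns * V_cell * Np * C_cell = 14 * 3.32 * 2 * 6.848 = 636.59 Wh
Step 2: t = E_pack / P = 636.59 / 727.3 = 0.8753 hr

0.8753 hr


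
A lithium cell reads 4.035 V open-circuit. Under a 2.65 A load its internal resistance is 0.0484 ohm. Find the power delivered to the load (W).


Step 1: V_terminal = OCV - I*R = 4.035 - 2.65 * 0.0484 = 3.9067 V
Step 2: P_out = V_terminal * I = 3.9067 * 2.65 = 10.35 W

10.35 W


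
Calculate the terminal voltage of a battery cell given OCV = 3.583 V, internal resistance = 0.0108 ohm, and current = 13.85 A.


V = OCV - I*R = 3.583 - 13.85 * 0.0108 = 3.433 V

3.433 V


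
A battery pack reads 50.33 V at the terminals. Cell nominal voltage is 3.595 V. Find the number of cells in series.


n = V_pack / V_cell = 50.33 / 3.595 = 14

14


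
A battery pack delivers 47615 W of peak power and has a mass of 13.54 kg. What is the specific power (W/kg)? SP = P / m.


Specific power = 47615 W / 13.54 kg = 3517 W/kg

3517 W/kg


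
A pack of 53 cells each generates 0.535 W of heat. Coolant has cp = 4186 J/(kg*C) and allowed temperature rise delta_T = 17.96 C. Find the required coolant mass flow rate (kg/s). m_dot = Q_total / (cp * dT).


Step 1: Total heat Q = 53 * 0.535 W = 28.355 W
Step 2: denom = cp * dT = 4186 * 17.96 = 75181
Step 3: m_dot = 28.355 / 75181 = 3.772e-04 kg/s

3.772e-04 kg/s


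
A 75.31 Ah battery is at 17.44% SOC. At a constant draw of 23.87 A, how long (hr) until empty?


Step 1: remaining = SOC/100 * C_total = 17.44/100 * 75.31 = 13.134 Ah
Step 2: t = remaining / I = 13.134 / 23.87 = 0.5502 hr

0.5502 hr


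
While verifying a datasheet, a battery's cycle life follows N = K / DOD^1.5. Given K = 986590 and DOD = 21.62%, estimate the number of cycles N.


DOD^1.5 = 100.53
N = K / DOD^1.5 = 986590 / 100.53 = 9814

9814 cycles


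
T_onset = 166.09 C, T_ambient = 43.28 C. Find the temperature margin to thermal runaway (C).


Safety margin = 166.09 C - 43.28 C = 122.81 C

122.81 C


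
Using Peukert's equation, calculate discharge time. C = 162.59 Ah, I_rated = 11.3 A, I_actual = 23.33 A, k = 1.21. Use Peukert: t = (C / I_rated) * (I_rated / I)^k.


Step 1: t_rated = C / I_rated = 162.59 / 11.3 = 14.388 hr
Step 2: ratio = 11.3 / 23.33 = 0.48435
Step 3: ratio^k = 0.48435^1.21 = 0.41595
Step 4: t = t_rated * ratio^k = 14.388 * 0.41595 = 5.985 hr

5.985 hr


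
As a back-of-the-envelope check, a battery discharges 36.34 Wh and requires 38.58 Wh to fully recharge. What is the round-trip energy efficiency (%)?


eta_e = E_dis / E_chg * 100 = 36.34 / 38.58 * 100 = 94.19%

94.19%


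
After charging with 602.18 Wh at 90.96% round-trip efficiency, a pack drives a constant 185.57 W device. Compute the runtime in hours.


Step 1: E_discharge = eta/100 * E_charge = 90.96/100 * 602.18 = 547.74 Wh
Step 2: t = E_discharge / P = 547.74 / 185.57 = 2.952 hr

2.952 hr
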